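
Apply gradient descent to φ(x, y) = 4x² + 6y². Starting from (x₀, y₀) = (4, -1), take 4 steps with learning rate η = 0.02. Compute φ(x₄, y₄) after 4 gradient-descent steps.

∇φ = (8x, 12y)
Step 1: at (4, -1), ∇φ = (32, -12) → (4, -1) − 0.02·(32, -12) = (3.36, -0.76)
Step 2: at (3.36, -0.76), ∇φ = (26.88, -9.12) → (3.36, -0.76) − 0.02·(26.88, -9.12) = (2.8224, -0.5776)
Step 3: at (2.8224, -0.5776), ∇φ = (22.5792, -6.9312) → (2.8224, -0.5776) − 0.02·(22.5792, -6.9312) = (2.370816, -0.438976)
Step 4: at (2.370816, -0.438976), ∇φ = (18.966528, -5.267712) → (2.370816, -0.438976) − 0.02·(18.966528, -5.267712) = (1.99148544, -0.33362176)
φ(1.99148544, -0.33362176) = 16.53187790340096

16.53187790340096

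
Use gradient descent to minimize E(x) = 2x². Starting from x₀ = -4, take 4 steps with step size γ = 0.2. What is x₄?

-0.0064

E′(x) = 4x
Step 1: E′(-4) = -16; x₁ = -4 − 0.2·(-16) = -0.8
Step 2: E′(-0.8) = -3.2; x₂ = -0.8 − 0.2·(-3.2) = -0.16
Step 3: E′(-0.16) = -0.64; x₃ = -0.16 − 0.2·(-0.64) = -0.032
Step 4: E′(-0.032) = -0.128; x₄ = -0.032 − 0.2·(-0.128) = -0.0064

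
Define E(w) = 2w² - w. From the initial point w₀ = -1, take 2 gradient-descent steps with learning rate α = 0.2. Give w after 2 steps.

E′(w) = 4w - 1
Step 1: E′(-1) = -5; w₁ = -1 − 0.2·(-5) = 0
Step 2: E′(0) = -1; w₂ = 0 − 0.2·(-1) = 0.2

0.2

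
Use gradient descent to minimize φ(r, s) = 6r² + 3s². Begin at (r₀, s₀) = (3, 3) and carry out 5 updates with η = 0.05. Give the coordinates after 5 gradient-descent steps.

∇φ = (12r, 6s)
(r₁, s₁) = (3, 3) − 0.05·(36, 18) = (1.2, 2.1)
(r₂, s₂) = (1.2, 2.1) − 0.05·(14.4, 12.6) = (0.48, 1.47)
(r₃, s₃) = (0.48, 1.47) − 0.05·(5.76, 8.82) = (0.192, 1.029)
(r₄, s₄) = (0.192, 1.029) − 0.05·(2.304, 6.174) = (0.0768, 0.7203)
(r₅, s₅) = (0.0768, 0.7203) − 0.05·(0.9216, 4.3218) = (0.03072, 0.50421)

(0.03072, 0.50421)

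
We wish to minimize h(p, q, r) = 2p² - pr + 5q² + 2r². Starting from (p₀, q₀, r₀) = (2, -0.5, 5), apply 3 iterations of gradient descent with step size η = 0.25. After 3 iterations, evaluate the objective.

∇h = (4p - r, 10q, -p + 4r)
Step 1: at (2, -0.5, 5), ∇h = (3, -5, 18) → (2, -0.5, 5) − 0.25·(3, -5, 18) = (1.25, 0.75, 0.5)
Step 2: at (1.25, 0.75, 0.5), ∇h = (4.5, 7.5, 0.75) → (1.25, 0.75, 0.5) − 0.25·(4.5, 7.5, 0.75) = (0.125, -1.125, 0.3125)
Step 3: at (0.125, -1.125, 0.3125), ∇h = (0.1875, -11.25, 1.125) → (0.125, -1.125, 0.3125) − 0.25·(0.1875, -11.25, 1.125) = (0.078125, 1.6875, 0.03125)
h(0.078125, 1.6875, 0.03125) = 14.25

14.25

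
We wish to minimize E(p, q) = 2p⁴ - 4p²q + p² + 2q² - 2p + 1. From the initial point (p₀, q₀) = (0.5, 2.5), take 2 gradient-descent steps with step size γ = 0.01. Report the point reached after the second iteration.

(0.7064, 2.328)

∇E = (8p³ - 8pq + 2p - 2, -4p² + 4q)
Step 1: at (0.5, 2.5), ∇E = (-10, 9) → (0.5, 2.5) − 0.01·(-10, 9) = (0.6, 2.41)
Step 2: at (0.6, 2.41), ∇E = (-10.64, 8.2) → (0.6, 2.41) − 0.01·(-10.64, 8.2) = (0.7064, 2.328)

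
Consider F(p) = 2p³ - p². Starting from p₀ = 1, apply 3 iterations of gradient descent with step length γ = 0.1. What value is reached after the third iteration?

0.4523904

F′(p) = 6p² - 2p
p₁ = 1 − 0.1·4 = 0.6
p₂ = 0.6 − 0.1·0.96 = 0.504
p₃ = 0.504 − 0.1·0.516096 = 0.4523904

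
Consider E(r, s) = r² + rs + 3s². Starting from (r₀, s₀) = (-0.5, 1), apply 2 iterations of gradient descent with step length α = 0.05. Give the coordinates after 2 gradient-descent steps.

(-0.48625, 0.5325)

∇E = (2r + s, r + 6s)
Step 1: at (-0.5, 1), ∇E = (0, 5.5) → (-0.5, 1) − 0.05·(0, 5.5) = (-0.5, 0.725)
Step 2: at (-0.5, 0.725), ∇E = (-0.275, 3.85) → (-0.5, 0.725) − 0.05·(-0.275, 3.85) = (-0.48625, 0.5325)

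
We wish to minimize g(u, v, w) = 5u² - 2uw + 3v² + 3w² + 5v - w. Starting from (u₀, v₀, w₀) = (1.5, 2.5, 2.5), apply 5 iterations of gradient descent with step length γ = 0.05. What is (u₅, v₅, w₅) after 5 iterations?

∇g = (10u - 2w, 6v + 5, -2u + 6w - 1)
(u₁, v₁, w₁) = (1.5, 2.5, 2.5) − 0.05·(10, 20, 11) = (1, 1.5, 1.95)
(u₂, v₂, w₂) = (1, 1.5, 1.95) − 0.05·(6.1, 14, 8.7) = (0.695, 0.8, 1.515)
(u₃, v₃, w₃) = (0.695, 0.8, 1.515) − 0.05·(3.92, 9.8, 6.7) = (0.499, 0.31, 1.18)
(u₄, v₄, w₄) = (0.499, 0.31, 1.18) − 0.05·(2.63, 6.86, 5.082) = (0.3675, -0.033, 0.9259)
(u₅, v₅, w₅) = (0.3675, -0.033, 0.9259) − 0.05·(1.8232, 4.802, 3.8204) = (0.27634, -0.2731, 0.73488)

(0.27634, -0.2731, 0.73488)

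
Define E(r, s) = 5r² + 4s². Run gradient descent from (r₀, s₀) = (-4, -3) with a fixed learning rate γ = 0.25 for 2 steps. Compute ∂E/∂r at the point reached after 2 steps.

-90

∇E = (10r, 8s)
Step 1: at (-4, -3), ∇E = (-40, -24) → (-4, -3) − 0.25·(-40, -24) = (6, 3)
Step 2: at (6, 3), ∇E = (60, 24) → (6, 3) − 0.25·(60, 24) = (-9, -3)
∂E/∂r at (-9, -3) = -90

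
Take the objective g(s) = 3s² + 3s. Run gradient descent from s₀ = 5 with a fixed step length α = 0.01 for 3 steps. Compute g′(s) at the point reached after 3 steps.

g′(s) = 6s + 3
s₁ = 5 − 0.01·33 = 4.67
s₂ = 4.67 − 0.01·31.02 = 4.3598
s₃ = 4.3598 − 0.01·29.1588 = 4.068212
g′(s) at (4.068212) = 27.409272

27.409272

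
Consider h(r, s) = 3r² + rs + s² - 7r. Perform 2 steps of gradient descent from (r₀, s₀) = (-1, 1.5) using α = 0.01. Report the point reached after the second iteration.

(-0.7767, 1.45925)

∇h = (6r + s - 7, r + 2s)
Step 1: at (-1, 1.5), ∇h = (-11.5, 2) → (-1, 1.5) − 0.01·(-11.5, 2) = (-0.885, 1.48)
Step 2: at (-0.885, 1.48), ∇h = (-10.83, 2.075) → (-0.885, 1.48) − 0.01·(-10.83, 2.075) = (-0.7767, 1.45925)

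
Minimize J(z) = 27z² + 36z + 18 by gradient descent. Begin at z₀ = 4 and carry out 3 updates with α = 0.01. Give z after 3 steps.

J′(z) = 54z + 36
Step 1: J′(4) = 252; z₁ = 4 − 0.01·252 = 1.48
Step 2: J′(1.48) = 115.92; z₂ = 1.48 − 0.01·115.92 = 0.3208
Step 3: J′(0.3208) = 53.3232; z₃ = 0.3208 − 0.01·53.3232 = -0.212432

-0.212432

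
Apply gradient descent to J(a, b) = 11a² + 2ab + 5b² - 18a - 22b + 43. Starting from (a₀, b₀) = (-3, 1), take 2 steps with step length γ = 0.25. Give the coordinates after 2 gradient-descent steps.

∇J = (22a + 2b - 18, 2a + 10b - 22)
Step 1: at (-3, 1), ∇J = (-82, -18) → (-3, 1) − 0.25·(-82, -18) = (17.5, 5.5)
Step 2: at (17.5, 5.5), ∇J = (378, 68) → (17.5, 5.5) − 0.25·(378, 68) = (-77, -11.5)

(-77, -11.5)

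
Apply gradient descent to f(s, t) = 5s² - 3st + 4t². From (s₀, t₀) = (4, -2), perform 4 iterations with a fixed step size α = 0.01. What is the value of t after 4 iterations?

-1.07964602

∇f = (10s - 3t, -3s + 8t)
Step 1: at (4, -2), ∇f = (46, -28) → (4, -2) − 0.01·(46, -28) = (3.54, -1.72)
Step 2: at (3.54, -1.72), ∇f = (40.56, -24.38) → (3.54, -1.72) − 0.01·(40.56, -24.38) = (3.1344, -1.4762)
Step 3: at (3.1344, -1.4762), ∇f = (35.7726, -21.2128) → (3.1344, -1.4762) − 0.01·(35.7726, -21.2128) = (2.776674, -1.264072)
Step 4: at (2.776674, -1.264072), ∇f = (31.558956, -18.442598) → (2.776674, -1.264072) − 0.01·(31.558956, -18.442598) = (2.46108444, -1.07964602)
t = -1.07964602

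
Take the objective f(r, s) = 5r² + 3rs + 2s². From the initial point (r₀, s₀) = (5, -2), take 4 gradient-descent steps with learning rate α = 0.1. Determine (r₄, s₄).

∇f = (10r + 3s, 3r + 4s)
(r₁, s₁) = (5, -2) − 0.1·(44, 7) = (0.6, -2.7)
(r₂, s₂) = (0.6, -2.7) − 0.1·(-2.1, -9) = (0.81, -1.8)
(r₃, s₃) = (0.81, -1.8) − 0.1·(2.7, -4.77) = (0.54, -1.323)
(r₄, s₄) = (0.54, -1.323) − 0.1·(1.431, -3.672) = (0.3969, -0.9558)

(0.3969, -0.9558)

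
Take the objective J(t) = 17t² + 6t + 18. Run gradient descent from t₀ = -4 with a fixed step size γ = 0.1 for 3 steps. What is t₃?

52.68

J′(t) = 34t + 6
Step 1: J′(-4) = -130; t₁ = -4 − 0.1·(-130) = 9
Step 2: J′(9) = 312; t₂ = 9 − 0.1·312 = -22.2
Step 3: J′(-22.2) = -748.8; t₃ = -22.2 − 0.1·(-748.8) = 52.68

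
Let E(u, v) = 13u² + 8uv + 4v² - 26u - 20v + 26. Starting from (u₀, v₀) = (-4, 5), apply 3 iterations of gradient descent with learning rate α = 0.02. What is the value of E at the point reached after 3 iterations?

∇E = (26u + 8v - 26, 8u + 8v - 20)
Step 1: at (-4, 5), ∇E = (-90, -12) → (-4, 5) − 0.02·(-90, -12) = (-2.2, 5.24)
Step 2: at (-2.2, 5.24), ∇E = (-41.28, 4.32) → (-2.2, 5.24) − 0.02·(-41.28, 4.32) = (-1.3744, 5.1536)
Step 3: at (-1.3744, 5.1536), ∇E = (-20.5056, 10.2336) → (-1.3744, 5.1536) − 0.02·(-20.5056, 10.2336) = (-0.964288, 4.948928)
E(-0.964288, 4.948928) = 23.971013840896

23.971013840896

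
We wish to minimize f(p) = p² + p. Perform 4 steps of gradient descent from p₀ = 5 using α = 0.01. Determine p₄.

4.57302488

f′(p) = 2p + 1
Step 1: f′(5) = 11; p₁ = 5 − 0.01·11 = 4.89
Step 2: f′(4.89) = 10.78; p₂ = 4.89 − 0.01·10.78 = 4.7822
Step 3: f′(4.7822) = 10.5644; p₃ = 4.7822 − 0.01·10.5644 = 4.676556
Step 4: f′(4.676556) = 10.353112; p₄ = 4.676556 − 0.01·10.353112 = 4.57302488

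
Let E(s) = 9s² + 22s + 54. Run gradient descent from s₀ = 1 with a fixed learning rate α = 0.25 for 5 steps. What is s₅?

E′(s) = 18s + 22
Step 1: E′(1) = 40; s₁ = 1 − 0.25·40 = -9
Step 2: E′(-9) = -140; s₂ = -9 − 0.25·(-140) = 26
Step 3: E′(26) = 490; s₃ = 26 − 0.25·490 = -96.5
Step 4: E′(-96.5) = -1715; s₄ = -96.5 − 0.25·(-1715) = 332.25
Step 5: E′(332.25) = 6002.5; s₅ = 332.25 − 0.25·6002.5 = -1168.375

-1168.375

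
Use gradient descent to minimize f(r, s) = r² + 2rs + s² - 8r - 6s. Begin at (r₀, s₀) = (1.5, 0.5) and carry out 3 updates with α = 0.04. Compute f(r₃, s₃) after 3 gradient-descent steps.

∇f = (2r + 2s - 8, 2r + 2s - 6)
Step 1: at (1.5, 0.5), ∇f = (-4, -2) → (1.5, 0.5) − 0.04·(-4, -2) = (1.66, 0.58)
Step 2: at (1.66, 0.58), ∇f = (-3.52, -1.52) → (1.66, 0.58) − 0.04·(-3.52, -1.52) = (1.8008, 0.6408)
Step 3: at (1.8008, 0.6408), ∇f = (-3.1168, -1.1168) → (1.8008, 0.6408) − 0.04·(-3.1168, -1.1168) = (1.925472, 0.685472)
f(1.925472, 0.685472) = -12.699579428864

-12.699579428864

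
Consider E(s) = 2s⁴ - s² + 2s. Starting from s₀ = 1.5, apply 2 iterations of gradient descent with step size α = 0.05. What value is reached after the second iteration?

0.1168

E′(s) = 8s³ - 2s + 2
Step 1: E′(1.5) = 26; s₁ = 1.5 − 0.05·26 = 0.2
Step 2: E′(0.2) = 1.664; s₂ = 0.2 − 0.05·1.664 = 0.1168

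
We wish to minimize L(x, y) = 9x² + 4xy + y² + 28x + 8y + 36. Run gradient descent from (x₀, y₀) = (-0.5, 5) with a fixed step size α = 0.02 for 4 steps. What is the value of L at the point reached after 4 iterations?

∇L = (18x + 4y + 28, 4x + 2y + 8)
(x₁, y₁) = (-0.5, 5) − 0.02·(39, 16) = (-1.28, 4.68)
(x₂, y₂) = (-1.28, 4.68) − 0.02·(23.68, 12.24) = (-1.7536, 4.4352)
(x₃, y₃) = (-1.7536, 4.4352) − 0.02·(14.176, 9.856) = (-2.03712, 4.23808)
(x₄, y₄) = (-2.03712, 4.23808) − 0.02·(8.28416, 8.32768) = (-2.2028032, 4.0715264)
L(-2.2028032, 4.0715264) = 31.2670407360512

31.2670407360512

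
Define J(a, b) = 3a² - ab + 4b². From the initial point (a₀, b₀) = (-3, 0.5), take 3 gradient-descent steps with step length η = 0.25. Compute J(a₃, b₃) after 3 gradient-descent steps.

∇J = (6a - b, -a + 8b)
(a₁, b₁) = (-3, 0.5) − 0.25·(-18.5, 7) = (1.625, -1.25)
(a₂, b₂) = (1.625, -1.25) − 0.25·(11, -11.625) = (-1.125, 1.65625)
(a₃, b₃) = (-1.125, 1.65625) − 0.25·(-8.40625, 14.375) = (0.9765625, -1.9375)
J(0.9765625, -1.9375) = 19.76873779296875

19.76873779296875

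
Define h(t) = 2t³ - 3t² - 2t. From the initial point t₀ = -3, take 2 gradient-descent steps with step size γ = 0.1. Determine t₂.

h′(t) = 6t² - 6t - 2
t₁ = -3 − 0.1·70 = -10
t₂ = -10 − 0.1·658 = -75.8

-75.8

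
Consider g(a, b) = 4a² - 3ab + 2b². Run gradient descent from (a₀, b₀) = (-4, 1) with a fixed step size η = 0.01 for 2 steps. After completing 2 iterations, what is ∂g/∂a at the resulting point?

∇g = (8a - 3b, -3a + 4b)
Step 1: at (-4, 1), ∇g = (-35, 16) → (-4, 1) − 0.01·(-35, 16) = (-3.65, 0.84)
Step 2: at (-3.65, 0.84), ∇g = (-31.72, 14.31) → (-3.65, 0.84) − 0.01·(-31.72, 14.31) = (-3.3328, 0.6969)
∂g/∂a at (-3.3328, 0.6969) = -28.7531

-28.7531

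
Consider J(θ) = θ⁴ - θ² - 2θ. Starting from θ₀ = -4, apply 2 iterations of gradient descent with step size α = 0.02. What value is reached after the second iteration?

J′(θ) = 4θ³ - 2θ - 2
θ₁ = -4 − 0.02·(-250) = 1
θ₂ = 1 − 0.02·0 = 1

1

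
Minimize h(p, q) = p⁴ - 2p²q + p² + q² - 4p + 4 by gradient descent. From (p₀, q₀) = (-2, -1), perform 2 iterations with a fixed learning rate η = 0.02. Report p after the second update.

-0.76185088

∇h = (4p³ - 4pq + 2p - 4, -2p² + 2q)
(p₁, q₁) = (-2, -1) − 0.02·(-48, -10) = (-1.04, -0.8)
(p₂, q₂) = (-1.04, -0.8) − 0.02·(-13.907456, -3.7632) = (-0.76185088, -0.724736)
p = -0.76185088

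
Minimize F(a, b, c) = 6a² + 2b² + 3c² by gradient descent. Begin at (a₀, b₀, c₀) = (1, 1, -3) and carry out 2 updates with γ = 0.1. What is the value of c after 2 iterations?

∇F = (12a, 4b, 6c)
Step 1: at (1, 1, -3), ∇F = (12, 4, -18) → (1, 1, -3) − 0.1·(12, 4, -18) = (-0.2, 0.6, -1.2)
Step 2: at (-0.2, 0.6, -1.2), ∇F = (-2.4, 2.4, -7.2) → (-0.2, 0.6, -1.2) − 0.1·(-2.4, 2.4, -7.2) = (0.04, 0.36, -0.48)
c = -0.48

-0.48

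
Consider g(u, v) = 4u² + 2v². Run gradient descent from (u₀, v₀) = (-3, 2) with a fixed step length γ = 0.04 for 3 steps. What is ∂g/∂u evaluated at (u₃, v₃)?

∇g = (8u, 4v)
(u₁, v₁) = (-3, 2) − 0.04·(-24, 8) = (-2.04, 1.68)
(u₂, v₂) = (-2.04, 1.68) − 0.04·(-16.32, 6.72) = (-1.3872, 1.4112)
(u₃, v₃) = (-1.3872, 1.4112) − 0.04·(-11.0976, 5.6448) = (-0.943296, 1.185408)
∂g/∂u at (-0.943296, 1.185408) = -7.546368

-7.546368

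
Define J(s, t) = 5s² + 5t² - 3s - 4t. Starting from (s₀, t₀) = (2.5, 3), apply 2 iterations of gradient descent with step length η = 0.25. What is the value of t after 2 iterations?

6.25

∇J = (10s - 3, 10t - 4)
(s₁, t₁) = (2.5, 3) − 0.25·(22, 26) = (-3, -3.5)
(s₂, t₂) = (-3, -3.5) − 0.25·(-33, -39) = (5.25, 6.25)
t = 6.25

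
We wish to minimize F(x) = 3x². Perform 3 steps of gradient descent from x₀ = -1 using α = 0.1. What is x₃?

F′(x) = 6x
Step 1: F′(-1) = -6; x₁ = -1 − 0.1·(-6) = -0.4
Step 2: F′(-0.4) = -2.4; x₂ = -0.4 − 0.1·(-2.4) = -0.16
Step 3: F′(-0.16) = -0.96; x₃ = -0.16 − 0.1·(-0.96) = -0.064

-0.064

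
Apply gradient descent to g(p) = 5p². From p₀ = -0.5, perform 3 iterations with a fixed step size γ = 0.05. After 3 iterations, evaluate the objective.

0.01953125

g′(p) = 10p
Step 1: g′(-0.5) = -5; p₁ = -0.5 − 0.05·(-5) = -0.25
Step 2: g′(-0.25) = -2.5; p₂ = -0.25 − 0.05·(-2.5) = -0.125
Step 3: g′(-0.125) = -1.25; p₃ = -0.125 − 0.05·(-1.25) = -0.0625
g(-0.0625) = 0.01953125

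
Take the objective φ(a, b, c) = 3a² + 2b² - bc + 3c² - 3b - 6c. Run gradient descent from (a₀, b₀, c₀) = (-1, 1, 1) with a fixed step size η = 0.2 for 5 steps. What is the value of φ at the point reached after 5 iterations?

-5.0869559296

∇φ = (6a, 4b - c - 3, -b + 6c - 6)
(a₁, b₁, c₁) = (-1, 1, 1) − 0.2·(-6, 0, -1) = (0.2, 1, 1.2)
(a₂, b₂, c₂) = (0.2, 1, 1.2) − 0.2·(1.2, -0.2, 0.2) = (-0.04, 1.04, 1.16)
(a₃, b₃, c₃) = (-0.04, 1.04, 1.16) − 0.2·(-0.24, 0, -0.08) = (0.008, 1.04, 1.176)
(a₄, b₄, c₄) = (0.008, 1.04, 1.176) − 0.2·(0.048, -0.016, 0.016) = (-0.0016, 1.0432, 1.1728)
(a₅, b₅, c₅) = (-0.0016, 1.0432, 1.1728) − 0.2·(-0.0096, 0, -0.0064) = (0.00032, 1.0432, 1.17408)
φ(0.00032, 1.0432, 1.17408) = -5.0869559296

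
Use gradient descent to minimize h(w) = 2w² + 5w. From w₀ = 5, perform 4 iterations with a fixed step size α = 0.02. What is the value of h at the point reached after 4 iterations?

h′(w) = 4w + 5
w₁ = 5 − 0.02·25 = 4.5
w₂ = 4.5 − 0.02·23 = 4.04
w₃ = 4.04 − 0.02·21.16 = 3.6168
w₄ = 3.6168 − 0.02·19.4672 = 3.227456
h(3.227456) = 36.970224463872

36.970224463872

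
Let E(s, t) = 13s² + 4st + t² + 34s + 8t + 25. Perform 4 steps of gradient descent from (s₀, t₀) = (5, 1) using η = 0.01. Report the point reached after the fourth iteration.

∇E = (26s + 4t + 34, 4s + 2t + 8)
Step 1: at (5, 1), ∇E = (168, 30) → (5, 1) − 0.01·(168, 30) = (3.32, 0.7)
Step 2: at (3.32, 0.7), ∇E = (123.12, 22.68) → (3.32, 0.7) − 0.01·(123.12, 22.68) = (2.0888, 0.4732)
Step 3: at (2.0888, 0.4732), ∇E = (90.2016, 17.3016) → (2.0888, 0.4732) − 0.01·(90.2016, 17.3016) = (1.186784, 0.300184)
Step 4: at (1.186784, 0.300184), ∇E = (66.05712, 13.347504) → (1.186784, 0.300184) − 0.01·(66.05712, 13.347504) = (0.5262128, 0.16670896)

(0.5262128, 0.16670896)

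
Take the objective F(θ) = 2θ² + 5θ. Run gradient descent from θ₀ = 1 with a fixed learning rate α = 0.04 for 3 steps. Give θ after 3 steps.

0.083584

F′(θ) = 4θ + 5
Step 1: F′(1) = 9; θ₁ = 1 − 0.04·9 = 0.64
Step 2: F′(0.64) = 7.56; θ₂ = 0.64 − 0.04·7.56 = 0.3376
Step 3: F′(0.3376) = 6.3504; θ₃ = 0.3376 − 0.04·6.3504 = 0.083584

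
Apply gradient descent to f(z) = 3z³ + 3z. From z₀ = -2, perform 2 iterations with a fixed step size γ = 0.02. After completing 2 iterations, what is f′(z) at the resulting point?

f′(z) = 9z² + 3
z₁ = -2 − 0.02·39 = -2.78
z₂ = -2.78 − 0.02·72.5556 = -4.231112
f′(z) at (-4.231112) = 164.120778808896

164.120778808896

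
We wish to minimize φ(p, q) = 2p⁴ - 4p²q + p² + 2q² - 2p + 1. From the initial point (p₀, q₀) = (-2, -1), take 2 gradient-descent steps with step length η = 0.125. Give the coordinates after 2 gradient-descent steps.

∇φ = (8p³ - 8pq + 2p - 2, -4p² + 4q)
Step 1: at (-2, -1), ∇φ = (-86, -20) → (-2, -1) − 0.125·(-86, -20) = (8.75, 1.5)
Step 2: at (8.75, 1.5), ∇φ = (5269.875, -300.25) → (8.75, 1.5) − 0.125·(5269.875, -300.25) = (-649.984375, 39.03125)

(-649.984375, 39.03125)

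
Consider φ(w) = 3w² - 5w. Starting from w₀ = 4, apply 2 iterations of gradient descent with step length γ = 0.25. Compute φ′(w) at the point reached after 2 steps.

4.75

φ′(w) = 6w - 5
w₁ = 4 − 0.25·19 = -0.75
w₂ = -0.75 − 0.25·(-9.5) = 1.625
φ′(w) at (1.625) = 4.75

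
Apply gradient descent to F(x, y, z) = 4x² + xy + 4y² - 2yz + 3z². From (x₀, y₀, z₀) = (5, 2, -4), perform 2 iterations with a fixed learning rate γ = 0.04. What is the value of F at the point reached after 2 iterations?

∇F = (8x + y, x + 8y - 2z, -2y + 6z)
Step 1: at (5, 2, -4), ∇F = (42, 29, -28) → (5, 2, -4) − 0.04·(42, 29, -28) = (3.32, 0.84, -2.88)
Step 2: at (3.32, 0.84, -2.88), ∇F = (27.4, 15.8, -18.96) → (3.32, 0.84, -2.88) − 0.04·(27.4, 15.8, -18.96) = (2.224, 0.208, -2.1216)
F(2.224, 0.208, -2.1216) = 34.80649728

34.80649728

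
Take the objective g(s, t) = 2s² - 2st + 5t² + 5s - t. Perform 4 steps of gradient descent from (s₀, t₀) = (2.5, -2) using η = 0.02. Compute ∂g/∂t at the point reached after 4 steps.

-8.87877888

∇g = (4s - 2t + 5, -2s + 10t - 1)
Step 1: at (2.5, -2), ∇g = (19, -26) → (2.5, -2) − 0.02·(19, -26) = (2.12, -1.48)
Step 2: at (2.12, -1.48), ∇g = (16.44, -20.04) → (2.12, -1.48) − 0.02·(16.44, -20.04) = (1.7912, -1.0792)
Step 3: at (1.7912, -1.0792), ∇g = (14.3232, -15.3744) → (1.7912, -1.0792) − 0.02·(14.3232, -15.3744) = (1.504736, -0.771712)
Step 4: at (1.504736, -0.771712), ∇g = (12.562368, -11.726592) → (1.504736, -0.771712) − 0.02·(12.562368, -11.726592) = (1.25348864, -0.53718016)
∂g/∂t at (1.25348864, -0.53718016) = -8.87877888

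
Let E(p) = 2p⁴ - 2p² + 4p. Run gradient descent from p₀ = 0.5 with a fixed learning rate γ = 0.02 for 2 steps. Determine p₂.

0.38157056

E′(p) = 8p³ - 4p + 4
Step 1: E′(0.5) = 3; p₁ = 0.5 − 0.02·3 = 0.44
Step 2: E′(0.44) = 2.921472; p₂ = 0.44 − 0.02·2.921472 = 0.38157056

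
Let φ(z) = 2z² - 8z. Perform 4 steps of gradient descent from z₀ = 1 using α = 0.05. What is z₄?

φ′(z) = 4z - 8
Step 1: φ′(1) = -4; z₁ = 1 − 0.05·(-4) = 1.2
Step 2: φ′(1.2) = -3.2; z₂ = 1.2 − 0.05·(-3.2) = 1.36
Step 3: φ′(1.36) = -2.56; z₃ = 1.36 − 0.05·(-2.56) = 1.488
Step 4: φ′(1.488) = -2.048; z₄ = 1.488 − 0.05·(-2.048) = 1.5904

1.5904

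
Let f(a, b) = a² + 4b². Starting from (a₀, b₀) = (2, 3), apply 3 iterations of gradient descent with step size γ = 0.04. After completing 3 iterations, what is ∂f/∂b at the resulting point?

∇f = (2a, 8b)
Step 1: at (2, 3), ∇f = (4, 24) → (2, 3) − 0.04·(4, 24) = (1.84, 2.04)
Step 2: at (1.84, 2.04), ∇f = (3.68, 16.32) → (1.84, 2.04) − 0.04·(3.68, 16.32) = (1.6928, 1.3872)
Step 3: at (1.6928, 1.3872), ∇f = (3.3856, 11.0976) → (1.6928, 1.3872) − 0.04·(3.3856, 11.0976) = (1.557376, 0.943296)
∂f/∂b at (1.557376, 0.943296) = 7.546368

7.546368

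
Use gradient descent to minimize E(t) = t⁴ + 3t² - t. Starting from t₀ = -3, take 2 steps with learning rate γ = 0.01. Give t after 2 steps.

E′(t) = 4t³ + 6t - 1
t₁ = -3 − 0.01·(-127) = -1.73
t₂ = -1.73 − 0.01·(-32.090868) = -1.40909132

-1.40909132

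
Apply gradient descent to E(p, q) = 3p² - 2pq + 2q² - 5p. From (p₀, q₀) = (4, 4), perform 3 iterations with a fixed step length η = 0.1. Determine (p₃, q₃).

∇E = (6p - 2q - 5, -2p + 4q)
Step 1: at (4, 4), ∇E = (11, 8) → (4, 4) − 0.1·(11, 8) = (2.9, 3.2)
Step 2: at (2.9, 3.2), ∇E = (6, 7) → (2.9, 3.2) − 0.1·(6, 7) = (2.3, 2.5)
Step 3: at (2.3, 2.5), ∇E = (3.8, 5.4) → (2.3, 2.5) − 0.1·(3.8, 5.4) = (1.92, 1.96)

(1.92, 1.96)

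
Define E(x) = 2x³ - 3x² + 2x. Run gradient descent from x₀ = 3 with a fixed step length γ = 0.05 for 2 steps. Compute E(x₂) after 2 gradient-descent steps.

E′(x) = 6x² - 6x + 2
x₁ = 3 − 0.05·38 = 1.1
x₂ = 1.1 − 0.05·2.66 = 0.967
E(0.967) = 0.937195126

0.937195126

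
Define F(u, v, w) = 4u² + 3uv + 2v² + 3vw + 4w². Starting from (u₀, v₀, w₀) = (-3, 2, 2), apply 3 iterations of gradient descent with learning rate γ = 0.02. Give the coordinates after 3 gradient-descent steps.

(-2.067312, 1.735888, 0.896208)

∇F = (8u + 3v, 3u + 4v + 3w, 3v + 8w)
(u₁, v₁, w₁) = (-3, 2, 2) − 0.02·(-18, 5, 22) = (-2.64, 1.9, 1.56)
(u₂, v₂, w₂) = (-2.64, 1.9, 1.56) − 0.02·(-15.42, 4.36, 18.18) = (-2.3316, 1.8128, 1.1964)
(u₃, v₃, w₃) = (-2.3316, 1.8128, 1.1964) − 0.02·(-13.2144, 3.8456, 15.0096) = (-2.067312, 1.735888, 0.896208)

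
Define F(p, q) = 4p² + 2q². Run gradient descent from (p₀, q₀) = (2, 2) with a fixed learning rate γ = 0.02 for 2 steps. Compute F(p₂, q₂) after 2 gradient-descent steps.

∇F = (8p, 4q)
Step 1: at (2, 2), ∇F = (16, 8) → (2, 2) − 0.02·(16, 8) = (1.68, 1.84)
Step 2: at (1.68, 1.84), ∇F = (13.44, 7.36) → (1.68, 1.84) − 0.02·(13.44, 7.36) = (1.4112, 1.6928)
F(1.4112, 1.6928) = 13.69708544

13.69708544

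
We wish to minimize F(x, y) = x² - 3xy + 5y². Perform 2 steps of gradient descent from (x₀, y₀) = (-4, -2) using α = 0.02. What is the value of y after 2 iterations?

∇F = (2x - 3y, -3x + 10y)
(x₁, y₁) = (-4, -2) − 0.02·(-2, -8) = (-3.96, -1.84)
(x₂, y₂) = (-3.96, -1.84) − 0.02·(-2.4, -6.52) = (-3.912, -1.7096)
y = -1.7096

-1.7096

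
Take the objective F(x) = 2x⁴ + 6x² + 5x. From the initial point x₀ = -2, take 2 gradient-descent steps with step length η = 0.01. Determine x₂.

F′(x) = 8x³ + 12x + 5
Step 1: F′(-2) = -83; x₁ = -2 − 0.01·(-83) = -1.17
Step 2: F′(-1.17) = -21.852904; x₂ = -1.17 − 0.01·(-21.852904) = -0.95147096

-0.95147096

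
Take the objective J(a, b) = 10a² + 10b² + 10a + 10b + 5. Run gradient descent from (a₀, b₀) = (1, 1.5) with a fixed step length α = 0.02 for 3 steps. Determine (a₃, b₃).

(-0.176, -0.068)

∇J = (20a + 10, 20b + 10)
(a₁, b₁) = (1, 1.5) − 0.02·(30, 40) = (0.4, 0.7)
(a₂, b₂) = (0.4, 0.7) − 0.02·(18, 24) = (0.04, 0.22)
(a₃, b₃) = (0.04, 0.22) − 0.02·(10.8, 14.4) = (-0.176, -0.068)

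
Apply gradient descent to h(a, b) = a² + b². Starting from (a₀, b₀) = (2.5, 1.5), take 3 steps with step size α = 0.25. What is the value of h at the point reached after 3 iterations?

0.1328125

∇h = (2a, 2b)
Step 1: at (2.5, 1.5), ∇h = (5, 3) → (2.5, 1.5) − 0.25·(5, 3) = (1.25, 0.75)
Step 2: at (1.25, 0.75), ∇h = (2.5, 1.5) → (1.25, 0.75) − 0.25·(2.5, 1.5) = (0.625, 0.375)
Step 3: at (0.625, 0.375), ∇h = (1.25, 0.75) → (0.625, 0.375) − 0.25·(1.25, 0.75) = (0.3125, 0.1875)
h(0.3125, 0.1875) = 0.1328125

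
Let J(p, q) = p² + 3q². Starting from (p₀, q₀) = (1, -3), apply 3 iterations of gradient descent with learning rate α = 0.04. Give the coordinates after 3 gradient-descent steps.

(0.778688, -1.316928)

∇J = (2p, 6q)
(p₁, q₁) = (1, -3) − 0.04·(2, -18) = (0.92, -2.28)
(p₂, q₂) = (0.92, -2.28) − 0.04·(1.84, -13.68) = (0.8464, -1.7328)
(p₃, q₃) = (0.8464, -1.7328) − 0.04·(1.6928, -10.3968) = (0.778688, -1.316928)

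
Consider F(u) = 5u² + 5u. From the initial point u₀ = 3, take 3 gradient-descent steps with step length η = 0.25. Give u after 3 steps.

F′(u) = 10u + 5
Step 1: F′(3) = 35; u₁ = 3 − 0.25·35 = -5.75
Step 2: F′(-5.75) = -52.5; u₂ = -5.75 − 0.25·(-52.5) = 7.375
Step 3: F′(7.375) = 78.75; u₃ = 7.375 − 0.25·78.75 = -12.3125

-12.3125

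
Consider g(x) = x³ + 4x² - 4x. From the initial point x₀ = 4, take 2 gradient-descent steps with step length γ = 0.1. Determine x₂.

-4.208

g′(x) = 3x² + 8x - 4
Step 1: g′(4) = 76; x₁ = 4 − 0.1·76 = -3.6
Step 2: g′(-3.6) = 6.08; x₂ = -3.6 − 0.1·6.08 = -4.208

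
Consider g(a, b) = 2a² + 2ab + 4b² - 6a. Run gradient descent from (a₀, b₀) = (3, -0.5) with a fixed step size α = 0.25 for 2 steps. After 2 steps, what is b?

∇g = (4a + 2b - 6, 2a + 8b)
Step 1: at (3, -0.5), ∇g = (5, 2) → (3, -0.5) − 0.25·(5, 2) = (1.75, -1)
Step 2: at (1.75, -1), ∇g = (-1, -4.5) → (1.75, -1) − 0.25·(-1, -4.5) = (2, 0.125)
b = 0.125

0.125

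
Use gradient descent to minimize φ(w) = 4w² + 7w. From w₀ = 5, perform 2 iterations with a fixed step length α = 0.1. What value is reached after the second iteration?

-0.64

φ′(w) = 8w + 7
w₁ = 5 − 0.1·47 = 0.3
w₂ = 0.3 − 0.1·9.4 = -0.64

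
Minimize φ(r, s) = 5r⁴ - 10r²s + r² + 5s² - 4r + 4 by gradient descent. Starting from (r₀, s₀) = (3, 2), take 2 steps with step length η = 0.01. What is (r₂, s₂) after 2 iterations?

∇φ = (20r³ - 20rs + 2r - 4, -10r² + 10s)
(r₁, s₁) = (3, 2) − 0.01·(422, -70) = (-1.22, 2.7)
(r₂, s₂) = (-1.22, 2.7) − 0.01·(23.12304, 12.116) = (-1.4512304, 2.57884)

(-1.4512304, 2.57884)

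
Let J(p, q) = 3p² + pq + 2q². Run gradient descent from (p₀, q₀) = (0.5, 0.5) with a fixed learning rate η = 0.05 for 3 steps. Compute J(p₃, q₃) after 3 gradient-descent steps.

∇J = (6p + q, p + 4q)
(p₁, q₁) = (0.5, 0.5) − 0.05·(3.5, 2.5) = (0.325, 0.375)
(p₂, q₂) = (0.325, 0.375) − 0.05·(2.325, 1.825) = (0.20875, 0.28375)
(p₃, q₃) = (0.20875, 0.28375) − 0.05·(1.53625, 1.34375) = (0.1319375, 0.2165625)
J(0.1319375, 0.2165625) = 0.174593859375

0.174593859375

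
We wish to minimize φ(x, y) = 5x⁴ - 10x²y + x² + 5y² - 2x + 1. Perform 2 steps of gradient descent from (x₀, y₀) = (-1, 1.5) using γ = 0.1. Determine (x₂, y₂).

∇φ = (20x³ - 20xy + 2x - 2, -10x² + 10y)
(x₁, y₁) = (-1, 1.5) − 0.1·(6, 5) = (-1.6, 1)
(x₂, y₂) = (-1.6, 1) − 0.1·(-55.12, -15.6) = (3.912, 2.56)

(3.912, 2.56)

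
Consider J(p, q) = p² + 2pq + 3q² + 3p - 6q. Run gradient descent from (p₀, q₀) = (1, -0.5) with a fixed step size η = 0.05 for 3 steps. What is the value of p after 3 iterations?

0.365

∇J = (2p + 2q + 3, 2p + 6q - 6)
Step 1: at (1, -0.5), ∇J = (4, -7) → (1, -0.5) − 0.05·(4, -7) = (0.8, -0.15)
Step 2: at (0.8, -0.15), ∇J = (4.3, -5.3) → (0.8, -0.15) − 0.05·(4.3, -5.3) = (0.585, 0.115)
Step 3: at (0.585, 0.115), ∇J = (4.4, -4.14) → (0.585, 0.115) − 0.05·(4.4, -4.14) = (0.365, 0.322)
p = 0.365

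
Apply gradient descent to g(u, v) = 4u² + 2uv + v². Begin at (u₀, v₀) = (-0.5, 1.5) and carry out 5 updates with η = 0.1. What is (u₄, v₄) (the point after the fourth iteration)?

∇g = (8u + 2v, 2u + 2v)
Step 1: at (-0.5, 1.5), ∇g = (-1, 2) → (-0.5, 1.5) − 0.1·(-1, 2) = (-0.4, 1.3)
Step 2: at (-0.4, 1.3), ∇g = (-0.6, 1.8) → (-0.4, 1.3) − 0.1·(-0.6, 1.8) = (-0.34, 1.12)
Step 3: at (-0.34, 1.12), ∇g = (-0.48, 1.56) → (-0.34, 1.12) − 0.1·(-0.48, 1.56) = (-0.292, 0.964)
Step 4: at (-0.292, 0.964), ∇g = (-0.408, 1.344) → (-0.292, 0.964) − 0.1·(-0.408, 1.344) = (-0.2512, 0.8296)

(-0.2512, 0.8296)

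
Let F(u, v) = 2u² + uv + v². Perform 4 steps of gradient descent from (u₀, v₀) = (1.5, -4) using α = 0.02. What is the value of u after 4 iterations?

∇F = (4u + v, u + 2v)
(u₁, v₁) = (1.5, -4) − 0.02·(2, -6.5) = (1.46, -3.87)
(u₂, v₂) = (1.46, -3.87) − 0.02·(1.97, -6.28) = (1.4206, -3.7444)
(u₃, v₃) = (1.4206, -3.7444) − 0.02·(1.938, -6.0682) = (1.38184, -3.623036)
(u₄, v₄) = (1.38184, -3.623036) − 0.02·(1.904324, -5.864232) = (1.34375352, -3.50575136)
u = 1.34375352

1.34375352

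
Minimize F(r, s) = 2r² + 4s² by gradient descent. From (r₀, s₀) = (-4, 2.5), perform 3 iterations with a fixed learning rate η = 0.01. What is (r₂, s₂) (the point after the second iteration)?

(-3.6864, 2.116)

∇F = (4r, 8s)
Step 1: at (-4, 2.5), ∇F = (-16, 20) → (-4, 2.5) − 0.01·(-16, 20) = (-3.84, 2.3)
Step 2: at (-3.84, 2.3), ∇F = (-15.36, 18.4) → (-3.84, 2.3) − 0.01·(-15.36, 18.4) = (-3.6864, 2.116)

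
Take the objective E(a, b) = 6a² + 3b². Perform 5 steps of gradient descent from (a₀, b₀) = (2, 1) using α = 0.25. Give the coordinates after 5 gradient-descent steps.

(-64, -0.03125)

∇E = (12a, 6b)
(a₁, b₁) = (2, 1) − 0.25·(24, 6) = (-4, -0.5)
(a₂, b₂) = (-4, -0.5) − 0.25·(-48, -3) = (8, 0.25)
(a₃, b₃) = (8, 0.25) − 0.25·(96, 1.5) = (-16, -0.125)
(a₄, b₄) = (-16, -0.125) − 0.25·(-192, -0.75) = (32, 0.0625)
(a₅, b₅) = (32, 0.0625) − 0.25·(384, 0.375) = (-64, -0.03125)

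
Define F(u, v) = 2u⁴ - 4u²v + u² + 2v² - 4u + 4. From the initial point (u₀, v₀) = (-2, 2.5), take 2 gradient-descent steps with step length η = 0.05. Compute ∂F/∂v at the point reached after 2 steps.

∇F = (8u³ - 8uv + 2u - 4, -4u² + 4v)
Step 1: at (-2, 2.5), ∇F = (-32, -6) → (-2, 2.5) − 0.05·(-32, -6) = (-0.4, 2.8)
Step 2: at (-0.4, 2.8), ∇F = (3.648, 10.56) → (-0.4, 2.8) − 0.05·(3.648, 10.56) = (-0.5824, 2.272)
∂F/∂v at (-0.5824, 2.272) = 7.73124096

7.73124096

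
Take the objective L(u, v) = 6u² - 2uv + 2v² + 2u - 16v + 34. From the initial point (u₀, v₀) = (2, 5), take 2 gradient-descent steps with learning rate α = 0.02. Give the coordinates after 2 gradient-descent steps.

∇L = (12u - 2v + 2, -2u + 4v - 16)
(u₁, v₁) = (2, 5) − 0.02·(16, 0) = (1.68, 5)
(u₂, v₂) = (1.68, 5) − 0.02·(12.16, 0.64) = (1.4368, 4.9872)

(1.4368, 4.9872)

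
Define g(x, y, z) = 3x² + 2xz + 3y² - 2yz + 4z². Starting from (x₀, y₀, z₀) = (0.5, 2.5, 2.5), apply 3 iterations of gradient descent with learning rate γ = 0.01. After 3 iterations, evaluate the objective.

∇g = (6x + 2z, 6y - 2z, 2x - 2y + 8z)
(x₁, y₁, z₁) = (0.5, 2.5, 2.5) − 0.01·(8, 10, 16) = (0.42, 2.4, 2.34)
(x₂, y₂, z₂) = (0.42, 2.4, 2.34) − 0.01·(7.2, 9.72, 14.76) = (0.348, 2.3028, 2.1924)
(x₃, y₃, z₃) = (0.348, 2.3028, 2.1924) − 0.01·(6.4728, 9.432, 13.6296) = (0.283272, 2.20848, 2.056104)
g(0.283272, 2.20848, 2.056104) = 23.866279705152

23.866279705152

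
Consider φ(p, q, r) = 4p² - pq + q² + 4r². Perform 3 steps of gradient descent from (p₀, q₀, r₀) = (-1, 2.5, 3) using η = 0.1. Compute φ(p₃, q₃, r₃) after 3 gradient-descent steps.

∇φ = (8p - q, -p + 2q, 8r)
(p₁, q₁, r₁) = (-1, 2.5, 3) − 0.1·(-10.5, 6, 24) = (0.05, 1.9, 0.6)
(p₂, q₂, r₂) = (0.05, 1.9, 0.6) − 0.1·(-1.5, 3.75, 4.8) = (0.2, 1.525, 0.12)
(p₃, q₃, r₃) = (0.2, 1.525, 0.12) − 0.1·(0.075, 2.85, 0.96) = (0.1925, 1.24, 0.024)
φ(0.1925, 1.24, 0.024) = 1.449429

1.449429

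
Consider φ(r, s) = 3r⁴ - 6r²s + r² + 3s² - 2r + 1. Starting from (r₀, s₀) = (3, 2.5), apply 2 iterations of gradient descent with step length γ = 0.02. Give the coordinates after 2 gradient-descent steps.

∇φ = (12r³ - 12rs + 2r - 2, -6r² + 6s)
Step 1: at (3, 2.5), ∇φ = (238, -39) → (3, 2.5) − 0.02·(238, -39) = (-1.76, 3.28)
Step 2: at (-1.76, 3.28), ∇φ = (-1.667712, 1.0944) → (-1.76, 3.28) − 0.02·(-1.667712, 1.0944) = (-1.72664576, 3.258112)

(-1.72664576, 3.258112)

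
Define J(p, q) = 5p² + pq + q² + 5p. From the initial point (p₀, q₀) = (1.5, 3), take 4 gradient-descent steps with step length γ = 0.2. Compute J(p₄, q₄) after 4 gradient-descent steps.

32.644416

∇J = (10p + q + 5, p + 2q)
(p₁, q₁) = (1.5, 3) − 0.2·(23, 7.5) = (-3.1, 1.5)
(p₂, q₂) = (-3.1, 1.5) − 0.2·(-24.5, -0.1) = (1.8, 1.52)
(p₃, q₃) = (1.8, 1.52) − 0.2·(24.52, 4.84) = (-3.104, 0.552)
(p₄, q₄) = (-3.104, 0.552) − 0.2·(-25.488, -2) = (1.9936, 0.952)
J(1.9936, 0.952) = 32.644416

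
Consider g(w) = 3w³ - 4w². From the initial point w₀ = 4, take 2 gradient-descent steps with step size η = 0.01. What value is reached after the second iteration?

2.363904

g′(w) = 9w² - 8w
Step 1: g′(4) = 112; w₁ = 4 − 0.01·112 = 2.88
Step 2: g′(2.88) = 51.6096; w₂ = 2.88 − 0.01·51.6096 = 2.363904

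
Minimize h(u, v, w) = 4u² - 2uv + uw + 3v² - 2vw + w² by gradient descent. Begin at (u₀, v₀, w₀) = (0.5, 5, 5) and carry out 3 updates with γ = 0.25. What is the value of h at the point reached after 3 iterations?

∇h = (8u - 2v + w, -2u + 6v - 2w, u - 2v + 2w)
(u₁, v₁, w₁) = (0.5, 5, 5) − 0.25·(-1, 19, 0.5) = (0.75, 0.25, 4.875)
(u₂, v₂, w₂) = (0.75, 0.25, 4.875) − 0.25·(10.375, -9.75, 10) = (-1.84375, 2.6875, 2.375)
(u₃, v₃, w₃) = (-1.84375, 2.6875, 2.375) − 0.25·(-17.75, 15.0625, -2.46875) = (2.59375, -1.078125, 2.9921875)
h(2.59375, -1.078125, 2.9921875) = 59.15606689453125

59.15606689453125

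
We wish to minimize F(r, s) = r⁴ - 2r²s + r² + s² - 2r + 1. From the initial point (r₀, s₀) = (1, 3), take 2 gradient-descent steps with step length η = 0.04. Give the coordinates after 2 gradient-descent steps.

∇F = (4r³ - 4rs + 2r - 2, -2r² + 2s)
(r₁, s₁) = (1, 3) − 0.04·(-8, 4) = (1.32, 2.84)
(r₂, s₂) = (1.32, 2.84) − 0.04·(-5.155328, 2.1952) = (1.52621312, 2.752192)

(1.52621312, 2.752192)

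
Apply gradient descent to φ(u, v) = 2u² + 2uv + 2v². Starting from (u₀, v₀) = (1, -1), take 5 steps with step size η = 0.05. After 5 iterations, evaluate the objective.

∇φ = (4u + 2v, 2u + 4v)
(u₁, v₁) = (1, -1) − 0.05·(2, -2) = (0.9, -0.9)
(u₂, v₂) = (0.9, -0.9) − 0.05·(1.8, -1.8) = (0.81, -0.81)
(u₃, v₃) = (0.81, -0.81) − 0.05·(1.62, -1.62) = (0.729, -0.729)
(u₄, v₄) = (0.729, -0.729) − 0.05·(1.458, -1.458) = (0.6561, -0.6561)
(u₅, v₅) = (0.6561, -0.6561) − 0.05·(1.3122, -1.3122) = (0.59049, -0.59049)
φ(0.59049, -0.59049) = 0.6973568802

0.6973568802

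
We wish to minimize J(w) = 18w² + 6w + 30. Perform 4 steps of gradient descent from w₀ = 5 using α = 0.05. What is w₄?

J′(w) = 36w + 6
Step 1: J′(5) = 186; w₁ = 5 − 0.05·186 = -4.3
Step 2: J′(-4.3) = -148.8; w₂ = -4.3 − 0.05·(-148.8) = 3.14
Step 3: J′(3.14) = 119.04; w₃ = 3.14 − 0.05·119.04 = -2.812
Step 4: J′(-2.812) = -95.232; w₄ = -2.812 − 0.05·(-95.232) = 1.9496

1.9496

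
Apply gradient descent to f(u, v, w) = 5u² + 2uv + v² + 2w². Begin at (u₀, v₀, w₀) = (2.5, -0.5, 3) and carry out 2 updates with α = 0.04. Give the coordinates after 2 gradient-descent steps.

(0.9768, -0.7304, 2.1168)

∇f = (10u + 2v, 2u + 2v, 4w)
(u₁, v₁, w₁) = (2.5, -0.5, 3) − 0.04·(24, 4, 12) = (1.54, -0.66, 2.52)
(u₂, v₂, w₂) = (1.54, -0.66, 2.52) − 0.04·(14.08, 1.76, 10.08) = (0.9768, -0.7304, 2.1168)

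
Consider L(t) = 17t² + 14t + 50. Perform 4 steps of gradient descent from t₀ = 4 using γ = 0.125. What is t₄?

L′(t) = 34t + 14
Step 1: L′(4) = 150; t₁ = 4 − 0.125·150 = -14.75
Step 2: L′(-14.75) = -487.5; t₂ = -14.75 − 0.125·(-487.5) = 46.1875
Step 3: L′(46.1875) = 1584.375; t₃ = 46.1875 − 0.125·1584.375 = -151.859375
Step 4: L′(-151.859375) = -5149.21875; t₄ = -151.859375 − 0.125·(-5149.21875) = 491.79296875

491.79296875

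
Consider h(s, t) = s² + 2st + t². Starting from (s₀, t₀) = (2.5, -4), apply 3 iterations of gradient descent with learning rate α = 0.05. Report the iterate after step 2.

∇h = (2s + 2t, 2s + 2t)
(s₁, t₁) = (2.5, -4) − 0.05·(-3, -3) = (2.65, -3.85)
(s₂, t₂) = (2.65, -3.85) − 0.05·(-2.4, -2.4) = (2.77, -3.73)

(2.77, -3.73)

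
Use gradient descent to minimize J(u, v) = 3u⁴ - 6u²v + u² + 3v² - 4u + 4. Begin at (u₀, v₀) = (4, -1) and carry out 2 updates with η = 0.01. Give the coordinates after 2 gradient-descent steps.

∇J = (12u³ - 12uv + 2u - 4, -6u² + 6v)
(u₁, v₁) = (4, -1) − 0.01·(820, -102) = (-4.2, 0.02)
(u₂, v₂) = (-4.2, 0.02) − 0.01·(-900.448, -105.72) = (4.80448, 1.0772)

(4.80448, 1.0772)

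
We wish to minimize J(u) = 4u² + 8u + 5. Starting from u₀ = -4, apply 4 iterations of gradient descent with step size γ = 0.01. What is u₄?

-3.14917888

J′(u) = 8u + 8
u₁ = -4 − 0.01·(-24) = -3.76
u₂ = -3.76 − 0.01·(-22.08) = -3.5392
u₃ = -3.5392 − 0.01·(-20.3136) = -3.336064
u₄ = -3.336064 − 0.01·(-18.688512) = -3.14917888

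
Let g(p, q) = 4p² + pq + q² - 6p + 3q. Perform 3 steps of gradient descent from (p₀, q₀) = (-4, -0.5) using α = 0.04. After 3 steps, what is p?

∇g = (8p + q - 6, p + 2q + 3)
(p₁, q₁) = (-4, -0.5) − 0.04·(-38.5, -2) = (-2.46, -0.42)
(p₂, q₂) = (-2.46, -0.42) − 0.04·(-26.1, -0.3) = (-1.416, -0.408)
(p₃, q₃) = (-1.416, -0.408) − 0.04·(-17.736, 0.768) = (-0.70656, -0.43872)
p = -0.70656

-0.70656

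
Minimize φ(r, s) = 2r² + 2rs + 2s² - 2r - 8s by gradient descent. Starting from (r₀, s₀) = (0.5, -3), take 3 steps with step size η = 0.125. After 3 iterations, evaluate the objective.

∇φ = (4r + 2s - 2, 2r + 4s - 8)
(r₁, s₁) = (0.5, -3) − 0.125·(-6, -19) = (1.25, -0.625)
(r₂, s₂) = (1.25, -0.625) − 0.125·(1.75, -8) = (1.03125, 0.375)
(r₃, s₃) = (1.03125, 0.375) − 0.125·(2.875, -4.4375) = (0.671875, 0.9296875)
φ(0.671875, 0.9296875) = -4.9005126953125

-4.9005126953125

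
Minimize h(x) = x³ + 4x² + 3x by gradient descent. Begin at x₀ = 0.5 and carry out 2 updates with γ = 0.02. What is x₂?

h′(x) = 3x² + 8x + 3
x₁ = 0.5 − 0.02·7.75 = 0.345
x₂ = 0.345 − 0.02·6.117075 = 0.2226585

0.2226585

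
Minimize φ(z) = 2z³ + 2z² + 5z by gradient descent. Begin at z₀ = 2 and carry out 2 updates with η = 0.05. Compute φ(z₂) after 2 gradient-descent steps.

φ′(z) = 6z² + 4z + 5
Step 1: φ′(2) = 37; z₁ = 2 − 0.05·37 = 0.15
Step 2: φ′(0.15) = 5.735; z₂ = 0.15 − 0.05·5.735 = -0.13675
φ(-0.13675) = -0.65146347884375

-0.65146347884375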